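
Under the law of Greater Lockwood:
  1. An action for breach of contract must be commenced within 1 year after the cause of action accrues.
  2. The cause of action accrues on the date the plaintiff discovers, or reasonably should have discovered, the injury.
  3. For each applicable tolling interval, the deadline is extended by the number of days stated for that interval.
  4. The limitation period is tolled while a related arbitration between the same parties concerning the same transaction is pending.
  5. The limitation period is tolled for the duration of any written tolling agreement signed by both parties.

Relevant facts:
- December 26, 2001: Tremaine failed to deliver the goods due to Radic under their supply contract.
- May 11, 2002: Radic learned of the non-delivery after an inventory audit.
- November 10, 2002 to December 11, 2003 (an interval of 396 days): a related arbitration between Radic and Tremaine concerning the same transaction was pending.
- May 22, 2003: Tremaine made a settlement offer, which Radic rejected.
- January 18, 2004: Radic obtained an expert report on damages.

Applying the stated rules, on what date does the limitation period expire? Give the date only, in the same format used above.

June 10, 2004

The claim did not accrue until Radic discovered the injury on May 11, 2002; the December 26, 2001 act date does not start the clock under the stated rule.
The untolled deadline — 1 year after May 11, 2002 — is May 11, 2003.
The pending related arbitration from November 10, 2002 to December 11, 2003 tolled the period for 396 days, extending the deadline to June 10, 2004.
The other events in the timeline have no effect on the limitation period under the stated rules.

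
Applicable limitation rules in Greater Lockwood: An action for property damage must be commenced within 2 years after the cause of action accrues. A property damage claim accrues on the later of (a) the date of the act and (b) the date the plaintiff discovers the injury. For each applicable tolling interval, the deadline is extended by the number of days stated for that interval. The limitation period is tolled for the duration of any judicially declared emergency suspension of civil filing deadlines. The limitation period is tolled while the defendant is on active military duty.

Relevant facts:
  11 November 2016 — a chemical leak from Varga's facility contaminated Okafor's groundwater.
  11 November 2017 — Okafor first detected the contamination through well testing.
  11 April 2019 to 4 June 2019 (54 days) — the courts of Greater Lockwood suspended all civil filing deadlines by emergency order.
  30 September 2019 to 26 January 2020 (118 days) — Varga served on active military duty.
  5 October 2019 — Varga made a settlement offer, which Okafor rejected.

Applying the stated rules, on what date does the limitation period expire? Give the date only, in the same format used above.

1 May 2020

Because discovery on 11 November 2017 post-dates the 11 November 2016 act, accrual under the later-of rule falls on 11 November 2017.
The untolled deadline — 2 years after 11 November 2017 — is 11 November 2019.
Because the emergency suspension of filing deadlines ran from 11 April 2019 to 4 June 2019, the deadline is extended by 54 days to 4 January 2020.
Because the defendant's active military service ran from 30 September 2019 to 26 January 2020, the deadline is extended by 118 days to 1 May 2020.
The other events in the timeline have no effect on the limitation period under the stated rules.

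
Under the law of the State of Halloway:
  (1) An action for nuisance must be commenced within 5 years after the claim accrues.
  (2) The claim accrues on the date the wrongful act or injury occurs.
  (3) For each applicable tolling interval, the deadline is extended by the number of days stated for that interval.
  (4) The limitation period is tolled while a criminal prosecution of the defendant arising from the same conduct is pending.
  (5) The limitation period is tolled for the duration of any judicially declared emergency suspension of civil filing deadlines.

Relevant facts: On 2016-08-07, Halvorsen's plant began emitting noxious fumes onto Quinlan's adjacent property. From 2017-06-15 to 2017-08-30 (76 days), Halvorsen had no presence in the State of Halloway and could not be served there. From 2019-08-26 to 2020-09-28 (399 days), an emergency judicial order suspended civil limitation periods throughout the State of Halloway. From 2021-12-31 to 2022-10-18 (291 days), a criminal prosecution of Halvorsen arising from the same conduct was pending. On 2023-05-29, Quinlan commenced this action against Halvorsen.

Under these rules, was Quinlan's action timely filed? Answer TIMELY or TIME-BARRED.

The claim accrued on 2016-08-07, the date of the act.
Adding the 5 years base period to 2016-08-07 gives a deadline of 2021-08-07, before any tolling.
The emergency suspension of filing deadlines from 2019-08-26 to 2020-09-28 tolled the period for 399 days, extending the deadline to 2022-09-10.
The period was tolled for 291 days by the pending criminal prosecution (2021-12-31 to 2022-10-18), pushing the deadline to 2023-06-28.
Although the defendant's absence ran from 2017-06-15 to 2017-08-30, the stated rules do not make that a tolling event, so it is disregarded.
The 2023-05-29 filing precedes the 2023-06-28 deadline; the claim is timely.

TIMELY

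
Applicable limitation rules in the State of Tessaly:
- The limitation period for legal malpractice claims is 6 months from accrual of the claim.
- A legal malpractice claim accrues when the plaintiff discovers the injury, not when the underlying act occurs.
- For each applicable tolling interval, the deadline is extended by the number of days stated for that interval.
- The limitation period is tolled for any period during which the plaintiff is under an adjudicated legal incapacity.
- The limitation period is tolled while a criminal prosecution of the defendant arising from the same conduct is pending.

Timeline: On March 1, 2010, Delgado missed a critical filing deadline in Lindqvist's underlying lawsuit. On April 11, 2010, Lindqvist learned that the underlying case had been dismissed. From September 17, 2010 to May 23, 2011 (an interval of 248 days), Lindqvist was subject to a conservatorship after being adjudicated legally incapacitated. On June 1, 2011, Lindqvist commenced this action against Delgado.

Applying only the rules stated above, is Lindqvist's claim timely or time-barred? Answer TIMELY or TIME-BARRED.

TIMELY

Accrual is tied to discovery, so the period began on April 11, 2010 rather than on March 1, 2010 when the act occurred.
6 months from April 11, 2010 is October 11, 2010.
The plaintiff's legal incapacity from September 17, 2010 to May 23, 2011 tolled the period for 248 days, extending the deadline to June 16, 2011.
Filing on June 1, 2011 beat the June 16, 2011 deadline — the action is timely.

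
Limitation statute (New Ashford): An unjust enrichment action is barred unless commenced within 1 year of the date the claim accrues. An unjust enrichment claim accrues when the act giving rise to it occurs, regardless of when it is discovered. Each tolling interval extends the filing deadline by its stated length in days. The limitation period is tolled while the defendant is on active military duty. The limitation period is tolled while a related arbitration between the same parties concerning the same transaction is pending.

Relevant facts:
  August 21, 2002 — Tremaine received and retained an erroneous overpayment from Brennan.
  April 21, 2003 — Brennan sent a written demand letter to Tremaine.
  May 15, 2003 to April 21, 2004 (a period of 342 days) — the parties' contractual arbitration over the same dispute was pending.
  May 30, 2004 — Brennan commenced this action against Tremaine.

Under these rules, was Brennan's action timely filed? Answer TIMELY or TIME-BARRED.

TIMELY

The claim accrued on August 21, 2002, the date of the act.
1 year from August 21, 2002 is August 21, 2003.
The period was tolled for 342 days by the pending related arbitration (May 15, 2003 to April 21, 2004), pushing the deadline to July 28, 2004.
The other events in the timeline have no effect on the limitation period under the stated rules.
Brennan filed on May 30, 2004, before the July 28, 2004 deadline, so the action is timely.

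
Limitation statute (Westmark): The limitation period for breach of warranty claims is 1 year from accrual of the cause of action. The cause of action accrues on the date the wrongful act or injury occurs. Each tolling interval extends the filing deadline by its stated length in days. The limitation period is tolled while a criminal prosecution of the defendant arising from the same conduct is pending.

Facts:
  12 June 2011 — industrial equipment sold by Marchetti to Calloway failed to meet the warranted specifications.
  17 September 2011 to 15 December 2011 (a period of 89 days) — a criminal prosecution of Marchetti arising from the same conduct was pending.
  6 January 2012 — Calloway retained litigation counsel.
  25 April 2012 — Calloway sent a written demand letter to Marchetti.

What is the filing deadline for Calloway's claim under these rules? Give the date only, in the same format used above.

9 September 2012

The cause of action accrued on 12 June 2011, the date of the act.
1 year from 12 June 2011 is 12 June 2012.
The pending criminal prosecution from 17 September 2011 to 15 December 2011 tolled the period for 89 days, extending the deadline to 9 September 2012.
Nothing else in the chronology tolls or restarts the period.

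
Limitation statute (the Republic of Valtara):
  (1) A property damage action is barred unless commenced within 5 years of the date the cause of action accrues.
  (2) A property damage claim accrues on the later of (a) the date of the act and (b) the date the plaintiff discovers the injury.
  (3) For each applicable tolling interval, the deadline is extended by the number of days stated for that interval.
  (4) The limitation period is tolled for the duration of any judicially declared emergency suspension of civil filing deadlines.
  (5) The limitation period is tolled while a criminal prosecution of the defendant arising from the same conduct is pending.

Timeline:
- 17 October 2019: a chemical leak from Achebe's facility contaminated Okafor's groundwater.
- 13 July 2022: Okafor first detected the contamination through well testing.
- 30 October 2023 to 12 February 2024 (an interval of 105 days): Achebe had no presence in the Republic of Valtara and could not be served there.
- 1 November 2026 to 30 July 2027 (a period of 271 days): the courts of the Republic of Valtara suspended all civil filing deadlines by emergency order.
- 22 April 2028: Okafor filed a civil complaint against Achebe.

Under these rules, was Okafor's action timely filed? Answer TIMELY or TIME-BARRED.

Taking the later of the act (17 October 2019) and discovery (13 July 2022), the claim accrued on 13 July 2022.
5 years from 13 July 2022 is 13 July 2027.
The emergency suspension of filing deadlines from 1 November 2026 to 30 July 2027 tolled the period for 271 days, extending the deadline to 9 April 2028.
No stated provision tolls the period for the defendant's absence, so the interval from 30 October 2023 to 12 February 2024 has no effect on the deadline.
Okafor filed on 22 April 2028, after the 9 April 2028 deadline, so the action is time-barred.

TIME-BARRED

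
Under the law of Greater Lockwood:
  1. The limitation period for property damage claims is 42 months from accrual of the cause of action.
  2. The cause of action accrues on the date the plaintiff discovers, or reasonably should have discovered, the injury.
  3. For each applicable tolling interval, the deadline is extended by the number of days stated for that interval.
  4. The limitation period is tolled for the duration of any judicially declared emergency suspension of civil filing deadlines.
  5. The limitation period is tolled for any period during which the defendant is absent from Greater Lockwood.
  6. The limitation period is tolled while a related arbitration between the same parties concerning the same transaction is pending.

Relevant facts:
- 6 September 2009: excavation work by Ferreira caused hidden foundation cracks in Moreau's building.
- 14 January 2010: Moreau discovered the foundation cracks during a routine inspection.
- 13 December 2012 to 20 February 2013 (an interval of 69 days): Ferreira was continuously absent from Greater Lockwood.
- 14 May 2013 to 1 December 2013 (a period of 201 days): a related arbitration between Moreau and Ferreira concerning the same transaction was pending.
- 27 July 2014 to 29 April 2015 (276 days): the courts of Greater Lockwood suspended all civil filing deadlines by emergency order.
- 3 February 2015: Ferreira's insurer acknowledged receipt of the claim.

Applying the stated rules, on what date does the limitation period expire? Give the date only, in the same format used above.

10 April 2014

The claim did not accrue until Moreau discovered the injury on 14 January 2010; the 6 September 2009 act date does not start the clock under the stated rule.
Adding the 42 months base period to 14 January 2010 gives a deadline of 14 July 2013, before any tolling.
Because the defendant's absence from the jurisdiction ran from 13 December 2012 to 20 February 2013, the deadline is extended by 69 days to 21 September 2013.
Because the pending related arbitration ran from 14 May 2013 to 1 December 2013, the deadline is extended by 201 days to 10 April 2014.
The emergency suspension of filing deadlines from 27 July 2014 to 29 April 2015 began after the period had already run on 10 April 2014, so it has no tolling effect.
None of the other events listed affects the running of the period under the stated rules.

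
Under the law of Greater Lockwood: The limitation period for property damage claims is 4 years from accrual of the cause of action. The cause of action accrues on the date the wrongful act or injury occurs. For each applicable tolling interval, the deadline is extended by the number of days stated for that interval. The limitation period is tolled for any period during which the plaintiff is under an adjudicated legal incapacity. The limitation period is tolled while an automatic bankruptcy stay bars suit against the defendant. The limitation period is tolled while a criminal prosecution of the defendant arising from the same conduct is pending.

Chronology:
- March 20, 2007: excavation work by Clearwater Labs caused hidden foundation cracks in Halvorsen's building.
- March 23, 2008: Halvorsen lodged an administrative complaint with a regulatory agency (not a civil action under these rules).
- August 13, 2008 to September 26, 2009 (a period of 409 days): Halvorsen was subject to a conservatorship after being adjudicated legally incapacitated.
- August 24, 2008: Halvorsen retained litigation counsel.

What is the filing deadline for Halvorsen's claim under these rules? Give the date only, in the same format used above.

The cause of action accrued on March 20, 2007, the date of the act.
Adding the 4 years base period to March 20, 2007 gives a deadline of March 20, 2011, before any tolling.
The plaintiff's legal incapacity from August 13, 2008 to September 26, 2009 tolled the period for 409 days, extending the deadline to May 2, 2012.
The other events in the timeline have no effect on the limitation period under the stated rules.

May 2, 2012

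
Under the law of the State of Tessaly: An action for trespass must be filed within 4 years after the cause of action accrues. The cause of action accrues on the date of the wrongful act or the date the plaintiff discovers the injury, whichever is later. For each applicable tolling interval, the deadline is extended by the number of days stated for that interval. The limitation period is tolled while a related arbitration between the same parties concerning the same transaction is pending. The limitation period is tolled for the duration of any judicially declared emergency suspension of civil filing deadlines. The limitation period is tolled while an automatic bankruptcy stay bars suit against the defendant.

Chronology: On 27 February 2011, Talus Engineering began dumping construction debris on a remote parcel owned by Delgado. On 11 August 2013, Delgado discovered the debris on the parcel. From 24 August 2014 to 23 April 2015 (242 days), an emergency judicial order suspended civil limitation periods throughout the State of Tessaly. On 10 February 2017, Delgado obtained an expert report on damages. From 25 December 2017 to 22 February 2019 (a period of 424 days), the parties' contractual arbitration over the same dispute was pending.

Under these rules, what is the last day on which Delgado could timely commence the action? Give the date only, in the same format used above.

8 June 2019

The claim accrued on 11 August 2013 — the later of the 27 February 2011 act and the 11 August 2013 discovery.
The untolled deadline — 4 years after 11 August 2013 — is 11 August 2017.
Because the emergency suspension of filing deadlines ran from 24 August 2014 to 23 April 2015, the deadline is extended by 242 days to 10 April 2018.
The pending related arbitration from 25 December 2017 to 22 February 2019 tolled the period for 424 days, extending the deadline to 8 June 2019.
Nothing else in the chronology tolls or restarts the period.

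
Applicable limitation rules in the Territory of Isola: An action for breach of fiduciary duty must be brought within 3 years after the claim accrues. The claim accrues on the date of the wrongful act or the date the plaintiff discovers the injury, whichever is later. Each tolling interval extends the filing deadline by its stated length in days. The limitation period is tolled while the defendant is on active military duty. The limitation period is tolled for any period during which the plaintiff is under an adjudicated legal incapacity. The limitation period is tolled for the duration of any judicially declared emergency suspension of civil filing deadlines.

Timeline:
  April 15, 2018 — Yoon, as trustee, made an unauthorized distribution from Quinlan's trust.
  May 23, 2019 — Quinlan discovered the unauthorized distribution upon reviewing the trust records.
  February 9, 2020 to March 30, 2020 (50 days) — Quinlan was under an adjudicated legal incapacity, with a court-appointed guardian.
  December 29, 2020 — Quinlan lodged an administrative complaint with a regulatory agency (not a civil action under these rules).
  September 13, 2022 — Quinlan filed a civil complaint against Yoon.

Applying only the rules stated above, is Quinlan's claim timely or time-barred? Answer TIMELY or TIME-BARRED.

TIME-BARRED

The claim accrued on May 23, 2019 — the later of the April 15, 2018 act and the May 23, 2019 discovery.
3 years from May 23, 2019 is May 23, 2022.
The period was tolled for 50 days by the plaintiff's legal incapacity (February 9, 2020 to March 30, 2020), pushing the deadline to July 12, 2022.
None of the other events listed affects the running of the period under the stated rules.
Quinlan filed on September 13, 2022, after the July 12, 2022 deadline, so the action is time-barred.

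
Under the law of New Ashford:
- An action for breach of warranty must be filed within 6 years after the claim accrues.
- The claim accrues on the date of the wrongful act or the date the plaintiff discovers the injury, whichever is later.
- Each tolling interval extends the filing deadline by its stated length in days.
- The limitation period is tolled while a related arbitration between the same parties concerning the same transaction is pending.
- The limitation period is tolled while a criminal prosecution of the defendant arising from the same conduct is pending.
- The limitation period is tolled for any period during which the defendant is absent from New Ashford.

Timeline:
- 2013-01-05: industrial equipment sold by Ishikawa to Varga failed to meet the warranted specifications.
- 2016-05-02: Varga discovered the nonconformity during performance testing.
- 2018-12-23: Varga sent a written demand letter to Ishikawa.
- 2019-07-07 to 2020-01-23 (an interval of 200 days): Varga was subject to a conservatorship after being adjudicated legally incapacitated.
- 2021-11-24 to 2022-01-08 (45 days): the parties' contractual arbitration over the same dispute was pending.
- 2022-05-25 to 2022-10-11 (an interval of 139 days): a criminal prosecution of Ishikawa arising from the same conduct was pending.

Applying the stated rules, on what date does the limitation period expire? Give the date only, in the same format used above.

Taking the later of the act (2013-01-05) and discovery (2016-05-02), the claim accrued on 2016-05-02.
The untolled deadline — 6 years after 2016-05-02 — is 2022-05-02.
The period was tolled for 45 days by the pending related arbitration (2021-11-24 to 2022-01-08), pushing the deadline to 2022-06-16.
The pending criminal prosecution from 2022-05-25 to 2022-10-11 tolled the period for 139 days, extending the deadline to 2022-11-02.
Although the plaintiff's incapacity ran from 2019-07-07 to 2020-01-23, the stated rules do not make that a tolling event, so it is disregarded.
Nothing else in the chronology tolls or restarts the period.

2022-11-02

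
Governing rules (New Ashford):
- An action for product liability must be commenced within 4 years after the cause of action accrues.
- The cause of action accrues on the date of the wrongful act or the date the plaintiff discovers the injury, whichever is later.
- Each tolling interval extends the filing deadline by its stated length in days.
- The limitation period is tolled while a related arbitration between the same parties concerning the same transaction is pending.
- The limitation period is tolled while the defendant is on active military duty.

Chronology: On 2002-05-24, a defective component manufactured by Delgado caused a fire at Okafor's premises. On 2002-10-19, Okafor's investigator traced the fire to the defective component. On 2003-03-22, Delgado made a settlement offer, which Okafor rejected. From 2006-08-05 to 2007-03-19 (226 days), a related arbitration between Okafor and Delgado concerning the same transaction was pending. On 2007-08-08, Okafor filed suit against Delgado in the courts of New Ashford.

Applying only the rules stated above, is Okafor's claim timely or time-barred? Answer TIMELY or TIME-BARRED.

TIME-BARRED

Taking the later of the act (2002-05-24) and discovery (2002-10-19), the claim accrued on 2002-10-19.
The untolled deadline — 4 years after 2002-10-19 — is 2006-10-19.
The period was tolled for 226 days by the pending related arbitration (2006-08-05 to 2007-03-19), pushing the deadline to 2007-06-02.
Nothing else in the chronology tolls or restarts the period.
Okafor filed on 2007-08-08, after the 2007-06-02 deadline, so the action is time-barred.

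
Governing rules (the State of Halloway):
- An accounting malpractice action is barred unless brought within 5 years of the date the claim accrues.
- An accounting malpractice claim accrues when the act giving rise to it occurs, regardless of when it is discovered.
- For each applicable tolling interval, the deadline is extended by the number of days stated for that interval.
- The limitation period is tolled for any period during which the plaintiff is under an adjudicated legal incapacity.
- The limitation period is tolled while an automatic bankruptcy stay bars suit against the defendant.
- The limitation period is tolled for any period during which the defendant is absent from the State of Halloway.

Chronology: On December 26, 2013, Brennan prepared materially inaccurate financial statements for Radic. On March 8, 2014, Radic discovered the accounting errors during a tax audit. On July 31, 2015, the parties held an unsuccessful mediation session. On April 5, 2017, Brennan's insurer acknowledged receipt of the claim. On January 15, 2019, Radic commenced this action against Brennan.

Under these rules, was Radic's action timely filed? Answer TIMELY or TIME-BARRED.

Because the rule ties accrual to occurrence, the claim accrued on December 26, 2013, not on the March 8, 2014 discovery date.
Adding the 5 years base period to December 26, 2013 gives a deadline of December 26, 2018, before any tolling.
None of the other events listed affects the running of the period under the stated rules.
Filing on January 15, 2019 missed the December 26, 2018 deadline — the action is time-barred.

TIME-BARRED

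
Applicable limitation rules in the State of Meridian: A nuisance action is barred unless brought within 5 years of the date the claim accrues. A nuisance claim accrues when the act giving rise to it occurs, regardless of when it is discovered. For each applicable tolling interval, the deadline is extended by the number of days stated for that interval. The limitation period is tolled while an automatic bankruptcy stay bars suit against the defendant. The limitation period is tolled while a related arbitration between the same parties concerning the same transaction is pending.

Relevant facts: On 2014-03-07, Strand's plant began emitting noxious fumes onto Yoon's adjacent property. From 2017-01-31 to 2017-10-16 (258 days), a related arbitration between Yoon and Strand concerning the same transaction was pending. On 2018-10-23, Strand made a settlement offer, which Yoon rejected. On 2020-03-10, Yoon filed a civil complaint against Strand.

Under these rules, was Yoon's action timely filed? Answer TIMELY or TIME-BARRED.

TIME-BARRED

The limitation period began to run on 2014-03-07.
Adding the 5 years base period to 2014-03-07 gives a deadline of 2019-03-07, before any tolling.
Because the pending related arbitration ran from 2017-01-31 to 2017-10-16, the deadline is extended by 258 days to 2019-11-20.
None of the other events listed affects the running of the period under the stated rules.
The 2020-03-10 filing falls after the 2019-11-20 deadline; the claim is time-barred.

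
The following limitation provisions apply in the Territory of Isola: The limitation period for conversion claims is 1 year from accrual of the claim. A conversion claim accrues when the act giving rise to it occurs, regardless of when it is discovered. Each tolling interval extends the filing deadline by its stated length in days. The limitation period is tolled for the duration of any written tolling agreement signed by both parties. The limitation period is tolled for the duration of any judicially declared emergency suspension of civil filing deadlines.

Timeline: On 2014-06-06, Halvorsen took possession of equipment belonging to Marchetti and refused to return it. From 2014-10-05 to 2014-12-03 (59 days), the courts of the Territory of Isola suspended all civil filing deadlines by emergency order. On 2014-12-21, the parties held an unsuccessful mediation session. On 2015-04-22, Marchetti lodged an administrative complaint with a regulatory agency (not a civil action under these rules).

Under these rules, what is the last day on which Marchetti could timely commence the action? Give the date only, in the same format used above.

The claim accrued on 2014-06-06, when the wrongful act occurred.
The untolled deadline — 1 year after 2014-06-06 — is 2015-06-06.
Because the emergency suspension of filing deadlines ran from 2014-10-05 to 2014-12-03, the deadline is extended by 59 days to 2015-08-04.
Nothing else in the chronology tolls or restarts the period.

2015-08-04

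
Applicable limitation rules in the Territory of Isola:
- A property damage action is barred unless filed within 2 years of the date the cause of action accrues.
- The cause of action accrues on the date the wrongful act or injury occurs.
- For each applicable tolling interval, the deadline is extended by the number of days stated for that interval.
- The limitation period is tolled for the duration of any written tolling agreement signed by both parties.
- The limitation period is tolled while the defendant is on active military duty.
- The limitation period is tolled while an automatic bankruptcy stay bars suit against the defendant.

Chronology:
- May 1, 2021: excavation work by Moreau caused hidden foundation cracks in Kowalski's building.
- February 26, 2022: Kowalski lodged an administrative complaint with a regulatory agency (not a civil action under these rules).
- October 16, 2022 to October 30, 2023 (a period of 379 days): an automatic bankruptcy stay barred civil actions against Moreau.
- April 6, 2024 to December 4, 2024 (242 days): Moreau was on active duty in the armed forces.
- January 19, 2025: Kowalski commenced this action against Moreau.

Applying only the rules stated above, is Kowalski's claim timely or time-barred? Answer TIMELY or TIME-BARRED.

TIME-BARRED

The limitation period began to run on May 1, 2021.
The untolled deadline — 2 years after May 1, 2021 — is May 1, 2023.
Because the automatic bankruptcy stay ran from October 16, 2022 to October 30, 2023, the deadline is extended by 379 days to May 14, 2024.
Because the defendant's active military service ran from April 6, 2024 to December 4, 2024, the deadline is extended by 242 days to January 11, 2025.
Nothing else in the chronology tolls or restarts the period.
Kowalski filed on January 19, 2025, after the January 11, 2025 deadline, so the action is time-barred.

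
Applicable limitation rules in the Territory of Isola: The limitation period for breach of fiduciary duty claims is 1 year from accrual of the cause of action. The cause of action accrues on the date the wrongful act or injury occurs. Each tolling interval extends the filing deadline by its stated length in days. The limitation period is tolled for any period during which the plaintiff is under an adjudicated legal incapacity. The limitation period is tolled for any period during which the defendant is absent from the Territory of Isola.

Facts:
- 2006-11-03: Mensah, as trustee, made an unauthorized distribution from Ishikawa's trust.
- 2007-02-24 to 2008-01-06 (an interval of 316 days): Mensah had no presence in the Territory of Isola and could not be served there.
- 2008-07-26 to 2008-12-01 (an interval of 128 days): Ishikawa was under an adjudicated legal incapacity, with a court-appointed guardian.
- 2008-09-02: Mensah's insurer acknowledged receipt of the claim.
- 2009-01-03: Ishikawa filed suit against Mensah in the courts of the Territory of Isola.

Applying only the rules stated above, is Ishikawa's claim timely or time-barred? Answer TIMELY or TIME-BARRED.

The limitation period began to run on 2006-11-03.
1 year from 2006-11-03 is 2007-11-03.
Because the defendant's absence from the jurisdiction ran from 2007-02-24 to 2008-01-06, the deadline is extended by 316 days to 2008-09-14.
The period was tolled for 128 days by the plaintiff's legal incapacity (2008-07-26 to 2008-12-01), pushing the deadline to 2009-01-20.
The other events in the timeline have no effect on the limitation period under the stated rules.
Ishikawa filed on 2009-01-03, before the 2009-01-20 deadline, so the action is timely.

TIMELY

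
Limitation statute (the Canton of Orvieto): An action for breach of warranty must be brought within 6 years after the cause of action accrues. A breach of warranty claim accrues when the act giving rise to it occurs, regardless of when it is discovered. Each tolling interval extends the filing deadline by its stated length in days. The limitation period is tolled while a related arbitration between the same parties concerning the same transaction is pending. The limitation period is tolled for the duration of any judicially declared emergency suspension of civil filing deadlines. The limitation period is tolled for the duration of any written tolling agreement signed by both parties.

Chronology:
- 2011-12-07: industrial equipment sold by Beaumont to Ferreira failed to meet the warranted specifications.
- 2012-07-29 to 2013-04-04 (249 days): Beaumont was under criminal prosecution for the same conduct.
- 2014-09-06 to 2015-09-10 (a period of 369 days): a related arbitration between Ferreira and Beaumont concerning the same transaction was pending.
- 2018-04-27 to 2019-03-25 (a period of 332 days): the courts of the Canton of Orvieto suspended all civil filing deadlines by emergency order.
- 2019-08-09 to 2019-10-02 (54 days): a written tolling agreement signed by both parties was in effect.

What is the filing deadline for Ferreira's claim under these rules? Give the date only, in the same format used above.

2020-01-01

The claim accrued on 2011-12-07, when the wrongful act occurred.
Adding the 6 years base period to 2011-12-07 gives a deadline of 2017-12-07, before any tolling.
Because the pending related arbitration ran from 2014-09-06 to 2015-09-10, the deadline is extended by 369 days to 2018-12-11.
Because the emergency suspension of filing deadlines ran from 2018-04-27 to 2019-03-25, the deadline is extended by 332 days to 2019-11-08.
Because the written tolling agreement ran from 2019-08-09 to 2019-10-02, the deadline is extended by 54 days to 2020-01-01.
The pending criminal prosecution from 2012-07-29 to 2013-04-04 does not toll the period, because no stated rule makes a criminal prosecution a tolling event.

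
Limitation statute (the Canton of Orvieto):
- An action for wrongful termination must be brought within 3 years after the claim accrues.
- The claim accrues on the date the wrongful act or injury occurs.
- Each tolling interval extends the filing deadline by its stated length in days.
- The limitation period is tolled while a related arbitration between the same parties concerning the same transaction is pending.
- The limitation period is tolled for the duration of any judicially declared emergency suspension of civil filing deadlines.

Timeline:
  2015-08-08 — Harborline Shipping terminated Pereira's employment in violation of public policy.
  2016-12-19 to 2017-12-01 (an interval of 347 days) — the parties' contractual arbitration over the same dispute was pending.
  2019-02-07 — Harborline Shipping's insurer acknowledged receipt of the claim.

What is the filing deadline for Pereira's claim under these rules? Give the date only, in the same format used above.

The limitation period began to run on 2015-08-08.
3 years from 2015-08-08 is 2018-08-08.
Because the pending related arbitration ran from 2016-12-19 to 2017-12-01, the deadline is extended by 347 days to 2019-07-21.
The other events in the timeline have no effect on the limitation period under the stated rules.

2019-07-21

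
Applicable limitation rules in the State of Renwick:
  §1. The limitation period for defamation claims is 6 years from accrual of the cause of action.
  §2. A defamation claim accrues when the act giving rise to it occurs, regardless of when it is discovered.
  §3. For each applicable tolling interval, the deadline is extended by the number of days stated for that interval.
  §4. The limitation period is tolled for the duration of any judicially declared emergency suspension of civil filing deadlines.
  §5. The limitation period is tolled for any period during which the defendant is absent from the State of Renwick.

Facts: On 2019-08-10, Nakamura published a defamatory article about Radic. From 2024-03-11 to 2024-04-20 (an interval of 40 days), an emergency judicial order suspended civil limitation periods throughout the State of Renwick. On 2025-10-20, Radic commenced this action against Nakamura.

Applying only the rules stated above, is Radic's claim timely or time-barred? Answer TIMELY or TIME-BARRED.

TIME-BARRED

The limitation period began to run on 2019-08-10.
6 years from 2019-08-10 is 2025-08-10.
Because the emergency suspension of filing deadlines ran from 2024-03-11 to 2024-04-20, the deadline is extended by 40 days to 2025-09-19.
Radic filed on 2025-10-20, after the 2025-09-19 deadline, so the action is time-barred.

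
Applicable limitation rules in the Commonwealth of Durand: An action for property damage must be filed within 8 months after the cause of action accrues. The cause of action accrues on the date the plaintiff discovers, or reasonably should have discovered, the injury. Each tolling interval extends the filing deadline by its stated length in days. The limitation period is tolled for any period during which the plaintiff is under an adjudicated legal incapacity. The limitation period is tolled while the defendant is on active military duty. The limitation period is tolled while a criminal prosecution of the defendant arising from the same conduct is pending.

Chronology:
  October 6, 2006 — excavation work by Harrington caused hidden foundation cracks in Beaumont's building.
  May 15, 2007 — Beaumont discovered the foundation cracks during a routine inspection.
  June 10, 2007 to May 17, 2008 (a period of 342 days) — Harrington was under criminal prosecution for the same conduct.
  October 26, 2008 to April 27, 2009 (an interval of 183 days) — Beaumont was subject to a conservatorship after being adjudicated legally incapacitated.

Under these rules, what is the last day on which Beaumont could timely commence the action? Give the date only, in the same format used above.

Accrual is tied to discovery, so the period began on May 15, 2007 rather than on October 6, 2006 when the act occurred.
The untolled deadline — 8 months after May 15, 2007 — is January 15, 2008.
The pending criminal prosecution from June 10, 2007 to May 17, 2008 tolled the period for 342 days, extending the deadline to December 22, 2008.
The period was tolled for 183 days by the plaintiff's legal incapacity (October 26, 2008 to April 27, 2009), pushing the deadline to June 23, 2009.

June 23, 2009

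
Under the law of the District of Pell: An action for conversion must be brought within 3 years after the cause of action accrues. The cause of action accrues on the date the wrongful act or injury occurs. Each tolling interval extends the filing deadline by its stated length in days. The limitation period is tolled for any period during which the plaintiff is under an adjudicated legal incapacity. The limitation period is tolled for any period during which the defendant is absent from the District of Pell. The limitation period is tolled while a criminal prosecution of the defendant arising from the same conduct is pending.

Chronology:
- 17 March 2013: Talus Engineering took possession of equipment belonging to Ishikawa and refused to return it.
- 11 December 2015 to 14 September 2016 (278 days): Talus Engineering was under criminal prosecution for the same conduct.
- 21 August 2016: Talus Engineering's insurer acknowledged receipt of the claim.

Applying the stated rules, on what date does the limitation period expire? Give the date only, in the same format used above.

20 December 2016

The claim accrued on 17 March 2013, when the wrongful act occurred.
3 years from 17 March 2013 is 17 March 2016.
Because the pending criminal prosecution ran from 11 December 2015 to 14 September 2016, the deadline is extended by 278 days to 20 December 2016.
The other events in the timeline have no effect on the limitation period under the stated rules.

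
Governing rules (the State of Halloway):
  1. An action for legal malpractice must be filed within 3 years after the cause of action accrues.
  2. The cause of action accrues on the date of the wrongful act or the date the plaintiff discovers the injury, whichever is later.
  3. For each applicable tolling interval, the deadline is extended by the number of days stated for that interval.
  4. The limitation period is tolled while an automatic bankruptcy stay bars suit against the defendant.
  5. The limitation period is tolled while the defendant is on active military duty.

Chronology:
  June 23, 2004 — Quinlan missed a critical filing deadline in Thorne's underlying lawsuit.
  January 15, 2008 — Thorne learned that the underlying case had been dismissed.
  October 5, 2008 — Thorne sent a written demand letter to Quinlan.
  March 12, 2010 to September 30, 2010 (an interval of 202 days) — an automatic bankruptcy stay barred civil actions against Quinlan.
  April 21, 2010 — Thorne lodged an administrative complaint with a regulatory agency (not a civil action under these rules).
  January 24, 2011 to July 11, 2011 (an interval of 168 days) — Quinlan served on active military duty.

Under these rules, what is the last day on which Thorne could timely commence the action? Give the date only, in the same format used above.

January 20, 2012

Taking the later of the act (June 23, 2004) and discovery (January 15, 2008), the claim accrued on January 15, 2008.
3 years from January 15, 2008 is January 15, 2011.
Because the automatic bankruptcy stay ran from March 12, 2010 to September 30, 2010, the deadline is extended by 202 days to August 5, 2011.
The defendant's active military service from January 24, 2011 to July 11, 2011 tolled the period for 168 days, extending the deadline to January 20, 2012.
None of the other events listed affects the running of the period under the stated rules.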